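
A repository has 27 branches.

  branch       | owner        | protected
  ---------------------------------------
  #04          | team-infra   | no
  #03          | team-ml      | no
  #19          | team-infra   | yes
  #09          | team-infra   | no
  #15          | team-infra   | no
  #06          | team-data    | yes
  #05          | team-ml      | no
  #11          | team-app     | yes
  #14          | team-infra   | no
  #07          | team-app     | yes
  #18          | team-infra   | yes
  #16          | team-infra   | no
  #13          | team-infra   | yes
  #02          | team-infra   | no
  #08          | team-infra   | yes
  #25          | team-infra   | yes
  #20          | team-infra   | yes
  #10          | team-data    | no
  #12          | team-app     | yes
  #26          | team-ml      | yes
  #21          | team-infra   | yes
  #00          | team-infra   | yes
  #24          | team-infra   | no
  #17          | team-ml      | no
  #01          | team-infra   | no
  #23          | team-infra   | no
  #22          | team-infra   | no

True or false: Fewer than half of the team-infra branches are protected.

'Fewer than half of the team-infra branches are protected' holds iff |A ∩ B| < |A ∖ B|.
|A| = 18, |A ∩ B| = 8, |A ∖ B| = 10.
8 < 10, so the statement is true.

True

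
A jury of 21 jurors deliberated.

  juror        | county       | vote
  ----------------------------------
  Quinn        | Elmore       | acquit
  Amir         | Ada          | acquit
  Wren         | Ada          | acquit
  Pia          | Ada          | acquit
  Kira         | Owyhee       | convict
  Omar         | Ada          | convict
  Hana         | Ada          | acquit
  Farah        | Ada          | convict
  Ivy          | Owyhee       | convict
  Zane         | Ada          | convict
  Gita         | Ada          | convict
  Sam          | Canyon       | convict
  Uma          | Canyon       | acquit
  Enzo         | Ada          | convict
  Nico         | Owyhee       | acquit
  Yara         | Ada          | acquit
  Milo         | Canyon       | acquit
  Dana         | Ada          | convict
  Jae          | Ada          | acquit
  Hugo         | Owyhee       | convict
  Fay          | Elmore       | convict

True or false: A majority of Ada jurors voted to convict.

The determiner here denotes the relation: |A ∩ B| > |A ∖ B|.
A (the restrictor) = {Amir, Wren, Pia, Omar, Hana, Farah, Zane, Gita, Enzo, Yara, Dana, Jae}, |A| = 12.
A ∩ B = {Omar, Farah, Zane, Gita, Enzo, Dana}, so |A ∩ B| = 6.
A ∖ B = {Amir, Wren, Pia, Hana, Yara, Jae}, so |A ∖ B| = 6.
6 = 6, so the statement is false.

False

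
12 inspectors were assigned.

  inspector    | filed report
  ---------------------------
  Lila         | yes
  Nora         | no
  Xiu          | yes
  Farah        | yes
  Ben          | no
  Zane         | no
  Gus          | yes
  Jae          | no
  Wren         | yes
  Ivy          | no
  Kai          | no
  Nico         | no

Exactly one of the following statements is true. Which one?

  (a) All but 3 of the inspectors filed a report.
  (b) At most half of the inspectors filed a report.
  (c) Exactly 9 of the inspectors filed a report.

|A| = 12, |A ∩ B| = 5, |A ∖ B| = 7.
(a) requires |A ∖ B| = 3: false.
(b) requires |A ∩ B| ≤ |A ∖ B|: true.
(c) requires |A ∩ B| = 9: false.

(b)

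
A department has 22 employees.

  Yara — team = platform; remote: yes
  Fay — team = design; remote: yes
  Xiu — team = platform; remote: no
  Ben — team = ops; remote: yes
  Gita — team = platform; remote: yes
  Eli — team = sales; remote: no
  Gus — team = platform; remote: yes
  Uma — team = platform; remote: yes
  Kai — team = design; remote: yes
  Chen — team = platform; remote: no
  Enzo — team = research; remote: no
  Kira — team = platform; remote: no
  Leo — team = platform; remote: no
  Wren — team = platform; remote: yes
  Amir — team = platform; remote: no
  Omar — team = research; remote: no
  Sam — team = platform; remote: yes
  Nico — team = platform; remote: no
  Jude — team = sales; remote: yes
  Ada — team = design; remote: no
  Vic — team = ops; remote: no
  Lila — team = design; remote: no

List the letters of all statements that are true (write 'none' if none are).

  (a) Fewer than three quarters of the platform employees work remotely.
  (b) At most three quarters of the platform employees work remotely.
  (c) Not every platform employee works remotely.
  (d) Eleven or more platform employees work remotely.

|A| = 12, |A ∩ B| = 6, |A ∖ B| = 6.
(a) |A ∩ B| / |A| < 3/4: holds.
(b) |A ∩ B| / |A| ≤ 3/4: holds.
(c) A ⊄ B (|A ∖ B| ≥ 1): holds.
(d) |A ∩ B| ≥ 11: fails.

(a), (b), (c)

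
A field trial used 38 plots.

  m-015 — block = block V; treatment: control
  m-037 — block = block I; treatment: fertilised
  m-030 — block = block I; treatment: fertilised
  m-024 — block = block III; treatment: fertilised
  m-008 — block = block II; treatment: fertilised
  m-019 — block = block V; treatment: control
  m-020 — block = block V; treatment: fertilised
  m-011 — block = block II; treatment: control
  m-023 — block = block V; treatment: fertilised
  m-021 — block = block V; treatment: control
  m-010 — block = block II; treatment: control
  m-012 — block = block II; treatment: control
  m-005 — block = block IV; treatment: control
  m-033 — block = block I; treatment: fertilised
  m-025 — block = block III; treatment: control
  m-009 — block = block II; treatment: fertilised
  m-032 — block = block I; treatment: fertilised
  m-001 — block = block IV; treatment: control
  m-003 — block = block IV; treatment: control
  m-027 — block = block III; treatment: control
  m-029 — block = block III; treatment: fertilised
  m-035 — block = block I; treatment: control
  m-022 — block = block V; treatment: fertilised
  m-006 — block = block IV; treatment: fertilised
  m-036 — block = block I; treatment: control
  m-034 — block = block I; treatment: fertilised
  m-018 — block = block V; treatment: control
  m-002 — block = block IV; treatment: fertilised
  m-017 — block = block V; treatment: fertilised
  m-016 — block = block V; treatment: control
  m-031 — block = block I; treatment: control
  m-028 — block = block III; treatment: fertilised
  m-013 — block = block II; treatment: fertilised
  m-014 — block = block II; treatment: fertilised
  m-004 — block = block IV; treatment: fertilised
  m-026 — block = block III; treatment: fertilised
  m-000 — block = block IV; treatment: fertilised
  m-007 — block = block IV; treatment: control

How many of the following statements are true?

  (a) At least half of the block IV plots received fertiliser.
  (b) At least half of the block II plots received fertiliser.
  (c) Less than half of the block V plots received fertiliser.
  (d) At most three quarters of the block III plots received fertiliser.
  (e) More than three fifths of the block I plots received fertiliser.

(a) block IV: |A| = 8, |A ∩ B| = 4; needs |A ∩ B| ≥ |A ∖ B| — true.
(b) block II: |A| = 7, |A ∩ B| = 4; needs |A ∩ B| ≥ |A ∖ B| — true.
(c) block V: |A| = 9, |A ∩ B| = 4; needs |A ∩ B| < |A ∖ B| — true.
(d) block III: |A| = 6, |A ∩ B| = 4; needs |A ∩ B| / |A| ≤ 3/4 — true.
(e) block I: |A| = 8, |A ∩ B| = 5; needs |A ∩ B| / |A| > 3/5 — true.

5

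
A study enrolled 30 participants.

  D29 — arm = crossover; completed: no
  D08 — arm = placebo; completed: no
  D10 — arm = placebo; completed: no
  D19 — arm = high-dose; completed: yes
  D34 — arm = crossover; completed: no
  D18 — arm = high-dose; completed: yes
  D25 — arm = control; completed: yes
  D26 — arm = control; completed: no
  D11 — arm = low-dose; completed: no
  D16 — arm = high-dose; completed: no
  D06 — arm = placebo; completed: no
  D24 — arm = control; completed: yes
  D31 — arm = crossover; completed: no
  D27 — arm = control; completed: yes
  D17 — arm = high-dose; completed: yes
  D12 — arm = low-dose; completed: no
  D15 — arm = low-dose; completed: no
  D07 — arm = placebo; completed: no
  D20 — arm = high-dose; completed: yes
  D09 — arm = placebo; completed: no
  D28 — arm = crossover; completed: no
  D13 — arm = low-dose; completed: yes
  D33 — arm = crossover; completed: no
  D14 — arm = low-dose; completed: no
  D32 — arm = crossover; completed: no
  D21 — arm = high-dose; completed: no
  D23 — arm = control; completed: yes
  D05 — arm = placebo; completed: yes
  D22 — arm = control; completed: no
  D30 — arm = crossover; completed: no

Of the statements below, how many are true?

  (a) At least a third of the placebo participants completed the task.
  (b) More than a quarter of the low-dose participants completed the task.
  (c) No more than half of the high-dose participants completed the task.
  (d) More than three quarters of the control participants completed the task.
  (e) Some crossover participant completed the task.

(a) placebo: |A| = 6, |A ∩ B| = 1; needs |A ∩ B| / |A| ≥ 1/3 — false.
(b) low-dose: |A| = 5, |A ∩ B| = 1; needs |A ∩ B| / |A| > 1/4 — false.
(c) high-dose: |A| = 6, |A ∩ B| = 4; needs |A ∩ B| ≤ |A ∖ B| — false.
(d) control: |A| = 6, |A ∩ B| = 4; needs |A ∩ B| / |A| > 3/4 — false.
(e) crossover: |A| = 7, |A ∩ B| = 0; needs A ∩ B ≠ ∅ (|A ∩ B| ≥ 1) — false.

0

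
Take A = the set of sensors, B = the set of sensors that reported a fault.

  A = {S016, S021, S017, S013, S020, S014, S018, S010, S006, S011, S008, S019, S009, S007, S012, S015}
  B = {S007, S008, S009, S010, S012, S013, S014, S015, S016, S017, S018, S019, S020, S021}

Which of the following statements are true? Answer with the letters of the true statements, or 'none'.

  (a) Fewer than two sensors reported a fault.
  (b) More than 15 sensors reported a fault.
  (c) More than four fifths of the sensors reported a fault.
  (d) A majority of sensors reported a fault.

(c), (d)

|A| = 16, |A ∩ B| = 14, |A ∖ B| = 2.
(a) |A ∩ B| < 2: fails.
(b) |A ∩ B| > 15: fails.
(c) |A ∩ B| / |A| > 4/5: holds.
(d) |A ∩ B| > |A ∖ B|: holds.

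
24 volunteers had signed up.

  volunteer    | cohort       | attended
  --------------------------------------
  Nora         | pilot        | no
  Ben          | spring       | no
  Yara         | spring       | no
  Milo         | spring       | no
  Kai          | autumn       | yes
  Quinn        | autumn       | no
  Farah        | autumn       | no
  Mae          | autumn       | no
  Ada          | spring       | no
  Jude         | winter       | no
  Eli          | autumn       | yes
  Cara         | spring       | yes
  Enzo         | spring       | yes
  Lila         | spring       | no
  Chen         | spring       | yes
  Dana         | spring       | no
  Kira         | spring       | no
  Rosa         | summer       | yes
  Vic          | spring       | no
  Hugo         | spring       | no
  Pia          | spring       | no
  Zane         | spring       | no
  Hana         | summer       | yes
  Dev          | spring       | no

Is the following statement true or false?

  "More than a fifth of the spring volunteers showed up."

Truth condition: |A ∩ B| / |A| > 1/5.
|A| = 15, |A ∩ B| = 3, |A ∖ B| = 12.
|A ∩ B|/|A| = 3/15, so the statement is false.

False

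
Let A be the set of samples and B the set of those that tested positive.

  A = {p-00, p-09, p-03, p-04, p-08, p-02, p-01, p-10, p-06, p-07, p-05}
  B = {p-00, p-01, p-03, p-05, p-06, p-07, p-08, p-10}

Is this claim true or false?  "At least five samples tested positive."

True

The determiner here denotes the relation: |A ∩ B| ≥ 5.
A (the restrictor) = {p-00, p-09, p-03, p-04, p-08, p-02, p-01, p-10, p-06, p-07, p-05}, |A| = 11.
A ∩ B = {p-00, p-03, p-08, p-01, p-10, p-06, p-07, p-05}, so |A ∩ B| = 8.
|A ∩ B| = 8, so the statement is true.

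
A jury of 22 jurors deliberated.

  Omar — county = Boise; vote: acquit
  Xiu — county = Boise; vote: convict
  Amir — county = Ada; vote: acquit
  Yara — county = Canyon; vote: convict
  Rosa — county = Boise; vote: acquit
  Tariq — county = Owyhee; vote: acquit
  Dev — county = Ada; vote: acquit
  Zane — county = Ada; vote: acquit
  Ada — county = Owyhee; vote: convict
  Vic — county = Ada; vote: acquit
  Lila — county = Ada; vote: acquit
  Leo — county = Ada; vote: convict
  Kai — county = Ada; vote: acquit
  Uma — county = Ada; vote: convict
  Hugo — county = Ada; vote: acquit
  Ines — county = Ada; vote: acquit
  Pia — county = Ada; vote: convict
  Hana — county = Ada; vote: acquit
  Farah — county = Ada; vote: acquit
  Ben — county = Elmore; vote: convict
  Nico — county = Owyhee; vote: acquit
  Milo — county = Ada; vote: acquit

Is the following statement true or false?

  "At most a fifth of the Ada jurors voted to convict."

'At most a fifth of the Ada jurors voted to convict' holds iff |A ∩ B| / |A| ≤ 1/5.
A (the restrictor) = {Amir, Dev, Zane, Vic, Lila, Leo, Kai, Uma, Hugo, Ines, Pia, Hana, Farah, Milo}, |A| = 14.
A ∩ B = {Leo, Uma, Pia}, so |A ∩ B| = 3.
A ∖ B = {Amir, Dev, Zane, Vic, Lila, Kai, Hugo, Ines, Hana, Farah, Milo}, so |A ∖ B| = 11.
|A ∩ B|/|A| = 3/14, so the statement is false.

False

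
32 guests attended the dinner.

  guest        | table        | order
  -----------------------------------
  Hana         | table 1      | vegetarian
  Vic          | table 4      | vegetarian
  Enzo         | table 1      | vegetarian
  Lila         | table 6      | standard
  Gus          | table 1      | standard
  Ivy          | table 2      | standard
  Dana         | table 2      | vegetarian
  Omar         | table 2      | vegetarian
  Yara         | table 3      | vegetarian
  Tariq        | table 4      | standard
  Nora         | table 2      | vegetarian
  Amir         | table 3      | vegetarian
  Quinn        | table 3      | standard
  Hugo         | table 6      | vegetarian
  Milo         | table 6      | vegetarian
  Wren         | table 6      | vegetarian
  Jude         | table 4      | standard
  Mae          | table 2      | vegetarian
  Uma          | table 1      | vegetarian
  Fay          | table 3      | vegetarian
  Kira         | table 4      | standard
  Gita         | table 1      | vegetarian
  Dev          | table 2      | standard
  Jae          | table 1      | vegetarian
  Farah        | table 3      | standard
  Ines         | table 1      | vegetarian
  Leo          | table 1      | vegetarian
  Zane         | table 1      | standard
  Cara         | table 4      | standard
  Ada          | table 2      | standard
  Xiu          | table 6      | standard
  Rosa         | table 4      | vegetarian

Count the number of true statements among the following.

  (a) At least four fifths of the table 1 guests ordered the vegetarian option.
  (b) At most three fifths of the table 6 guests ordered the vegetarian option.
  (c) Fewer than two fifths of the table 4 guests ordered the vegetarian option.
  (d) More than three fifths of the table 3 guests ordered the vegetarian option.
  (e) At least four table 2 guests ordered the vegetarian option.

3

(a) table 1: |A| = 9, |A ∩ B| = 7; needs |A ∩ B| / |A| ≥ 4/5 — false.
(b) table 6: |A| = 5, |A ∩ B| = 3; needs |A ∩ B| / |A| ≤ 3/5 — true.
(c) table 4: |A| = 6, |A ∩ B| = 2; needs |A ∩ B| / |A| < 2/5 — true.
(d) table 3: |A| = 5, |A ∩ B| = 3; needs |A ∩ B| / |A| > 3/5 — false.
(e) table 2: |A| = 7, |A ∩ B| = 4; needs |A ∩ B| ≥ 4 — true.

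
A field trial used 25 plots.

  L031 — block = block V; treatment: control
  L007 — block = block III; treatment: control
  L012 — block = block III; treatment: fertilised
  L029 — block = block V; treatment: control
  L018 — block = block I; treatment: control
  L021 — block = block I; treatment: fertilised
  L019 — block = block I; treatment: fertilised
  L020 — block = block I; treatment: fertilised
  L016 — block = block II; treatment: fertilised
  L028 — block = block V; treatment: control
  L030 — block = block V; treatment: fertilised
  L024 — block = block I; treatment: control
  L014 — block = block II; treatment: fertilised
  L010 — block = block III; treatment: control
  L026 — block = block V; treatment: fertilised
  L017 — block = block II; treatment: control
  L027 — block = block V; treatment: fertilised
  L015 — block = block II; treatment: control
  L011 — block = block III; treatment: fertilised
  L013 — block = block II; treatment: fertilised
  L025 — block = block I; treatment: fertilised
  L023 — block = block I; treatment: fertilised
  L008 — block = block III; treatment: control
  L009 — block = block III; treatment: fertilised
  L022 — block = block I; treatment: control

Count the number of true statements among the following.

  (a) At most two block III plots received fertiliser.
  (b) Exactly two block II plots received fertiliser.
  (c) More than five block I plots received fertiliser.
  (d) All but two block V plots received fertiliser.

(a) block III: |A| = 6, |A ∩ B| = 3; needs |A ∩ B| ≤ 2 — false.
(b) block II: |A| = 5, |A ∩ B| = 3; needs |A ∩ B| = 2 — false.
(c) block I: |A| = 8, |A ∩ B| = 5; needs |A ∩ B| > 5 — false.
(d) block V: |A| = 6, |A ∩ B| = 3; needs |A ∖ B| = 2 — false.

0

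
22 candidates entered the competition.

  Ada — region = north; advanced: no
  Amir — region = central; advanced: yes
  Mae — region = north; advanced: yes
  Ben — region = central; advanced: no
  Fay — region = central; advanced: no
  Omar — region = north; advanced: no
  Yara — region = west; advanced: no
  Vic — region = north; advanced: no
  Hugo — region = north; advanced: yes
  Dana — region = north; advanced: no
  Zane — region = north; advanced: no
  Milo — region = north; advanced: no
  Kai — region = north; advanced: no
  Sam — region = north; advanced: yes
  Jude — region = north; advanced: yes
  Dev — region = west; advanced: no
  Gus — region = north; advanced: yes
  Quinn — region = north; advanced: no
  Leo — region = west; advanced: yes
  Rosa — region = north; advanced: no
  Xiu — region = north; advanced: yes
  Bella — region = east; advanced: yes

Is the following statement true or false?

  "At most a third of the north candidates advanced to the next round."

'At most a third of the north candidates advanced to the next round' holds iff |A ∩ B| / |A| ≤ 1/3.
|A| = 15, |A ∩ B| = 6, |A ∖ B| = 9.
|A ∩ B|/|A| = 6/15, so the statement is false.

False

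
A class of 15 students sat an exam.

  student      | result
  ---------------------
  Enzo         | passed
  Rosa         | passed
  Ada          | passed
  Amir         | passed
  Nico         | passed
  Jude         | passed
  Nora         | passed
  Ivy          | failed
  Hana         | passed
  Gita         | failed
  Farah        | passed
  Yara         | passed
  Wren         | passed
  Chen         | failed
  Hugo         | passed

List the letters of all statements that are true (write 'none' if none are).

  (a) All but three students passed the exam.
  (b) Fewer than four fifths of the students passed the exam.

|A| = 15, |A ∩ B| = 12, |A ∖ B| = 3.
(a) |A ∖ B| = 3: holds.
(b) |A ∩ B| / |A| < 4/5: fails.

(a)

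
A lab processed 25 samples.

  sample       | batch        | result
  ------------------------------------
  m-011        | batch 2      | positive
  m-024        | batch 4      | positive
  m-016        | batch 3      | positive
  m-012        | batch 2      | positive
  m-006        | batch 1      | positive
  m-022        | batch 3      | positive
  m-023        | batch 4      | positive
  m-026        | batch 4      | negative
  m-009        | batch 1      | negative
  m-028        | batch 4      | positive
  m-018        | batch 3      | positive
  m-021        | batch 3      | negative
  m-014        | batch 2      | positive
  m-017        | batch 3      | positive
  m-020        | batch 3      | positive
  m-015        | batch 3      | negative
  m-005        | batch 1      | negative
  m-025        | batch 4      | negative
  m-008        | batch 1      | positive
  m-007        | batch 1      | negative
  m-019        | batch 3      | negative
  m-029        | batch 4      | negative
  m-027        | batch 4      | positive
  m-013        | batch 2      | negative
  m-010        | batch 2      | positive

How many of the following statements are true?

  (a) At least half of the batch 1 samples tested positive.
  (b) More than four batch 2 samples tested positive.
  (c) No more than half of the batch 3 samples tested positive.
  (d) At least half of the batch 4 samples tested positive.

1

(a) batch 1: |A| = 5, |A ∩ B| = 2; needs |A ∩ B| ≥ |A ∖ B| — false.
(b) batch 2: |A| = 5, |A ∩ B| = 4; needs |A ∩ B| > 4 — false.
(c) batch 3: |A| = 8, |A ∩ B| = 5; needs |A ∩ B| ≤ |A ∖ B| — false.
(d) batch 4: |A| = 7, |A ∩ B| = 4; needs |A ∩ B| ≥ |A ∖ B| — true.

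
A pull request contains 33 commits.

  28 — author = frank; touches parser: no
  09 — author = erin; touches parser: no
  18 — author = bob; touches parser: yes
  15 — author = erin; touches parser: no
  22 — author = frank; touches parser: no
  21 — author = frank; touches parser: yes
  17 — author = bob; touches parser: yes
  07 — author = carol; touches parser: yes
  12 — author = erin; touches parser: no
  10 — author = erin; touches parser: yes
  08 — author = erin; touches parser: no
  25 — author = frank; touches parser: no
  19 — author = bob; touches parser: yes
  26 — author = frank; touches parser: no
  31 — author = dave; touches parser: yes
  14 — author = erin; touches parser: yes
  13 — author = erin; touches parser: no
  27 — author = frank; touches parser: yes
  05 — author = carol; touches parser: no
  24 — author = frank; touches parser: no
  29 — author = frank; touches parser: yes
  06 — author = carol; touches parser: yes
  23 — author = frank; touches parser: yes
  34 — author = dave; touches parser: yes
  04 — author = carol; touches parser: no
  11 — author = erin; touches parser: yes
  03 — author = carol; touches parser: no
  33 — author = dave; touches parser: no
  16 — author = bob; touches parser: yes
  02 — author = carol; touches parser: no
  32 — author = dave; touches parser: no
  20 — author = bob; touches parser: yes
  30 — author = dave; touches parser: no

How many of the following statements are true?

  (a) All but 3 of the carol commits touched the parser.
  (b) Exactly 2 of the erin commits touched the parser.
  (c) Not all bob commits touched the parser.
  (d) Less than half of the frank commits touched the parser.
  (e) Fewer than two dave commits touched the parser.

1

(a) carol: |A| = 6, |A ∩ B| = 2; needs |A ∖ B| = 3 — false.
(b) erin: |A| = 8, |A ∩ B| = 3; needs |A ∩ B| = 2 — false.
(c) bob: |A| = 5, |A ∩ B| = 5; needs A ⊄ B (|A ∖ B| ≥ 1) — false.
(d) frank: |A| = 9, |A ∩ B| = 4; needs |A ∩ B| < |A ∖ B| — true.
(e) dave: |A| = 5, |A ∩ B| = 2; needs |A ∩ B| < 2 — false.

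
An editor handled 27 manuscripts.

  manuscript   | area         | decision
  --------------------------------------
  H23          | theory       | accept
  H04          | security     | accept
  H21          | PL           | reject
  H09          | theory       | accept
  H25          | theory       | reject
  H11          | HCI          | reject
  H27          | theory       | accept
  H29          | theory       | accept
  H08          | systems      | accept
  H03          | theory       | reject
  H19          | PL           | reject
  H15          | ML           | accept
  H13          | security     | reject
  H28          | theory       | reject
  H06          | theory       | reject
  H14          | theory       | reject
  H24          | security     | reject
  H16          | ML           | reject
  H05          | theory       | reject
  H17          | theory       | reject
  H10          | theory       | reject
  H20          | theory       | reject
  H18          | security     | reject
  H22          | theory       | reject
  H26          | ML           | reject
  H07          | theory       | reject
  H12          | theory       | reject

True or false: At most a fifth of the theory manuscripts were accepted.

Truth condition: |A ∩ B| / |A| ≤ 1/5.
|A| = 16, |A ∩ B| = 4, |A ∖ B| = 12.
|A ∩ B|/|A| = 4/16, so the statement is false.

False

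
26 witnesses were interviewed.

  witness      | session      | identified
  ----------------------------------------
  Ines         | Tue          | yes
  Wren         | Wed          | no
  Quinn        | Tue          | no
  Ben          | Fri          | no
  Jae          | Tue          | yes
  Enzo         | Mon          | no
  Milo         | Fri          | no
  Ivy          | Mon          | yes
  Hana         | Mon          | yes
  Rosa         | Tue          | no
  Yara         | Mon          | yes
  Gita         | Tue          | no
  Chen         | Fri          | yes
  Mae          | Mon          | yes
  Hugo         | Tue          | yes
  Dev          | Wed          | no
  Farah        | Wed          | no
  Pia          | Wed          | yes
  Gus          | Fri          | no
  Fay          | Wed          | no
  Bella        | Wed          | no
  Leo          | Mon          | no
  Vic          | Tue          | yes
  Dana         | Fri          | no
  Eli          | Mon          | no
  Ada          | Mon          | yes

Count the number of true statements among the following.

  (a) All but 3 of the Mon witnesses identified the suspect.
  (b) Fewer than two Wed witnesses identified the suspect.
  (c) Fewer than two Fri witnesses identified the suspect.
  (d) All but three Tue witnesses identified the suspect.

4

(a) Mon: |A| = 8, |A ∩ B| = 5; needs |A ∖ B| = 3 — true.
(b) Wed: |A| = 6, |A ∩ B| = 1; needs |A ∩ B| < 2 — true.
(c) Fri: |A| = 5, |A ∩ B| = 1; needs |A ∩ B| < 2 — true.
(d) Tue: |A| = 7, |A ∩ B| = 4; needs |A ∖ B| = 3 — true.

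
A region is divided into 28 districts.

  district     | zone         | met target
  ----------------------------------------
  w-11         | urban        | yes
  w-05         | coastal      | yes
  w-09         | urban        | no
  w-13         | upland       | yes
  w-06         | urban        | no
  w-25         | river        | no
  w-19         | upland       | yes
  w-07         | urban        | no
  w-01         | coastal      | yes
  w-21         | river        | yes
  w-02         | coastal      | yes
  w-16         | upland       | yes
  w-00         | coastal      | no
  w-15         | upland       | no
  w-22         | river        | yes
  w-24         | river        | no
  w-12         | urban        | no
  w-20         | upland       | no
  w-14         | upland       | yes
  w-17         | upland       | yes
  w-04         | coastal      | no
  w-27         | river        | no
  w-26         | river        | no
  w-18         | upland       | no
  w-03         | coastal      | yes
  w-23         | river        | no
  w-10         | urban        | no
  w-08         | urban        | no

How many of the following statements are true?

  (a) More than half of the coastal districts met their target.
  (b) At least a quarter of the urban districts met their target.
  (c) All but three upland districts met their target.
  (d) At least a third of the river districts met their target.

2

(a) coastal: |A| = 6, |A ∩ B| = 4; needs |A ∩ B| > |A ∖ B| — true.
(b) urban: |A| = 7, |A ∩ B| = 1; needs |A ∩ B| / |A| ≥ 1/4 — false.
(c) upland: |A| = 8, |A ∩ B| = 5; needs |A ∖ B| = 3 — true.
(d) river: |A| = 7, |A ∩ B| = 2; needs |A ∩ B| / |A| ≥ 1/3 — false.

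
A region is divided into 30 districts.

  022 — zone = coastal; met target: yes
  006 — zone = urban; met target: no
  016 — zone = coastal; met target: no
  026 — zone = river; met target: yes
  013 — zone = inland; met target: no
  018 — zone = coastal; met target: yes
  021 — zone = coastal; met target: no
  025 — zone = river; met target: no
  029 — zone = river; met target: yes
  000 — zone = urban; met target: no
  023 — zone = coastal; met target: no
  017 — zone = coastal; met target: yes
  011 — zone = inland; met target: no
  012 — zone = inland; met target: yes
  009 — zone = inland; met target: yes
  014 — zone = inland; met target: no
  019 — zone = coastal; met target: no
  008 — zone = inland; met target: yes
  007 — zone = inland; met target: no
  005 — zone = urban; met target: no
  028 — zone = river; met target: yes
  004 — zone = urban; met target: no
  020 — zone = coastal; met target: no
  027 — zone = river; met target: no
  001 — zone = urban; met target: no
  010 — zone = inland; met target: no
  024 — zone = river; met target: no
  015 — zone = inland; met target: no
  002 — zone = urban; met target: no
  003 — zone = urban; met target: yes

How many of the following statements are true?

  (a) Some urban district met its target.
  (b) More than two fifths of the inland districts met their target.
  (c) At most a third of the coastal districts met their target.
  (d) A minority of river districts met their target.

(a) urban: |A| = 7, |A ∩ B| = 1; needs A ∩ B ≠ ∅ (|A ∩ B| ≥ 1) — true.
(b) inland: |A| = 9, |A ∩ B| = 3; needs |A ∩ B| / |A| > 2/5 — false.
(c) coastal: |A| = 8, |A ∩ B| = 3; needs |A ∩ B| / |A| ≤ 1/3 — false.
(d) river: |A| = 6, |A ∩ B| = 3; needs |A ∩ B| < |A ∖ B| — false.

1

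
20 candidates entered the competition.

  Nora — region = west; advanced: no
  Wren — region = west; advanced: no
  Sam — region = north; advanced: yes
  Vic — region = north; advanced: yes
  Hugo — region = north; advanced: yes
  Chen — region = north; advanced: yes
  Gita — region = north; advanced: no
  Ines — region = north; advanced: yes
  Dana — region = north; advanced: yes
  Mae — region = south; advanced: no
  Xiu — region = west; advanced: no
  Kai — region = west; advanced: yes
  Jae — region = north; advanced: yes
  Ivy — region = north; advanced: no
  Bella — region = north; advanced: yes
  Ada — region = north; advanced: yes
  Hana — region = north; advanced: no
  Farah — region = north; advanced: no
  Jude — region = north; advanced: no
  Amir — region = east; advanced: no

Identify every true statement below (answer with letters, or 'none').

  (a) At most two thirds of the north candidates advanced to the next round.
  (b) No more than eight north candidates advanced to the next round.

|A| = 14, |A ∩ B| = 9, |A ∖ B| = 5.
(a) |A ∩ B| / |A| ≤ 2/3: holds.
(b) |A ∩ B| ≤ 8: fails.

(a)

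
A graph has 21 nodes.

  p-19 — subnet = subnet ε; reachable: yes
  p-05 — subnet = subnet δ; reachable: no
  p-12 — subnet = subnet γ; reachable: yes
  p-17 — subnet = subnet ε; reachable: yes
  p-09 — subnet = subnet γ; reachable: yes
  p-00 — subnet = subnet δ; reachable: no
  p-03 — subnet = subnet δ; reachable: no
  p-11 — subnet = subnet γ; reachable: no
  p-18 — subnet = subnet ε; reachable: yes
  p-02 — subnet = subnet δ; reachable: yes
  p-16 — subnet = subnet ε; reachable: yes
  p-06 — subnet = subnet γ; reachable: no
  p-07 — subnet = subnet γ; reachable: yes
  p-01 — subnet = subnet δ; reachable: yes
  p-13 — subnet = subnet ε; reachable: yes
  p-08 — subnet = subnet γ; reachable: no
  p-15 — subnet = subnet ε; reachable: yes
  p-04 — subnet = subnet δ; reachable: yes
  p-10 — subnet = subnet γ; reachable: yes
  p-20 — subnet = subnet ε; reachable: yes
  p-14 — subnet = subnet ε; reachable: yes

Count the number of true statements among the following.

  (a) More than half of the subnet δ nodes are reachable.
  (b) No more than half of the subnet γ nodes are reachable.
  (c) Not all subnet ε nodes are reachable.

0

(a) subnet δ: |A| = 6, |A ∩ B| = 3; needs |A ∩ B| > |A ∖ B| — false.
(b) subnet γ: |A| = 7, |A ∩ B| = 4; needs |A ∩ B| ≤ |A ∖ B| — false.
(c) subnet ε: |A| = 8, |A ∩ B| = 8; needs A ⊄ B (|A ∖ B| ≥ 1) — false.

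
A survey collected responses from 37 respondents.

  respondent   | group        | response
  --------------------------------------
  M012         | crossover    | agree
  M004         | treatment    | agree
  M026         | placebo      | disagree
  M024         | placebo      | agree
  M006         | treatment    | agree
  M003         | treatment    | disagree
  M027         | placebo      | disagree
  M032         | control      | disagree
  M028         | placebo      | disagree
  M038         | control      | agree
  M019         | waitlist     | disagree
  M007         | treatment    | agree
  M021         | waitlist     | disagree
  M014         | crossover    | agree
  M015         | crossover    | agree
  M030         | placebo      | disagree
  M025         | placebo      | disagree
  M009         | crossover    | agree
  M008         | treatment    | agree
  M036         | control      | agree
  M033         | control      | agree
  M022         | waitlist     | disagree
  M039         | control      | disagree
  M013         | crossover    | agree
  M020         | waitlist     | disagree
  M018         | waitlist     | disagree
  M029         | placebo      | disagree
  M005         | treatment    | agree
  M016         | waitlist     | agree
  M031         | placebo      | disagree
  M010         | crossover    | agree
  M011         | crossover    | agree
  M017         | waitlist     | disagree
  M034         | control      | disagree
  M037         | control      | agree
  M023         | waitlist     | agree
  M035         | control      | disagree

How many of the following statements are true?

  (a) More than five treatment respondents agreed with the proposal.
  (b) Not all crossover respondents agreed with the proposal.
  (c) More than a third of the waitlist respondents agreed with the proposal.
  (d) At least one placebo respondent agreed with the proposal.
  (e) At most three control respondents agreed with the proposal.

(a) treatment: |A| = 6, |A ∩ B| = 5; needs |A ∩ B| > 5 — false.
(b) crossover: |A| = 7, |A ∩ B| = 7; needs A ⊄ B (|A ∖ B| ≥ 1) — false.
(c) waitlist: |A| = 8, |A ∩ B| = 2; needs |A ∩ B| / |A| > 1/3 — false.
(d) placebo: |A| = 8, |A ∩ B| = 1; needs A ∩ B ≠ ∅ (|A ∩ B| ≥ 1) — true.
(e) control: |A| = 8, |A ∩ B| = 4; needs |A ∩ B| ≤ 3 — false.

1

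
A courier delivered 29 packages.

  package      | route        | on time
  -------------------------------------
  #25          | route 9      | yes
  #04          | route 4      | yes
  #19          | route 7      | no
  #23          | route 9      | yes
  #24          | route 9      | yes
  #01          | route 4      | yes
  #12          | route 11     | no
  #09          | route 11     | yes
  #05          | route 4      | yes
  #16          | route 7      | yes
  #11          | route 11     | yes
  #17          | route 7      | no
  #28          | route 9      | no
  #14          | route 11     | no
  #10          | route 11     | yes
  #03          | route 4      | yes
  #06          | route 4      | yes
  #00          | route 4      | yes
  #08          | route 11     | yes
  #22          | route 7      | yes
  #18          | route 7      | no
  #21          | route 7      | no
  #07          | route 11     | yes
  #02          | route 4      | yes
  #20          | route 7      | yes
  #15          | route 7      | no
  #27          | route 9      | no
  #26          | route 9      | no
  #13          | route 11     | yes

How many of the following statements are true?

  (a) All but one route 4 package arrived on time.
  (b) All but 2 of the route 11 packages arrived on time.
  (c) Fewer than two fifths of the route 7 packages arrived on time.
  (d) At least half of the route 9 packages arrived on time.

(a) route 4: |A| = 7, |A ∩ B| = 7; needs |A ∖ B| = 1 — false.
(b) route 11: |A| = 8, |A ∩ B| = 6; needs |A ∖ B| = 2 — true.
(c) route 7: |A| = 8, |A ∩ B| = 3; needs |A ∩ B| / |A| < 2/5 — true.
(d) route 9: |A| = 6, |A ∩ B| = 3; needs |A ∩ B| ≥ |A ∖ B| — true.

3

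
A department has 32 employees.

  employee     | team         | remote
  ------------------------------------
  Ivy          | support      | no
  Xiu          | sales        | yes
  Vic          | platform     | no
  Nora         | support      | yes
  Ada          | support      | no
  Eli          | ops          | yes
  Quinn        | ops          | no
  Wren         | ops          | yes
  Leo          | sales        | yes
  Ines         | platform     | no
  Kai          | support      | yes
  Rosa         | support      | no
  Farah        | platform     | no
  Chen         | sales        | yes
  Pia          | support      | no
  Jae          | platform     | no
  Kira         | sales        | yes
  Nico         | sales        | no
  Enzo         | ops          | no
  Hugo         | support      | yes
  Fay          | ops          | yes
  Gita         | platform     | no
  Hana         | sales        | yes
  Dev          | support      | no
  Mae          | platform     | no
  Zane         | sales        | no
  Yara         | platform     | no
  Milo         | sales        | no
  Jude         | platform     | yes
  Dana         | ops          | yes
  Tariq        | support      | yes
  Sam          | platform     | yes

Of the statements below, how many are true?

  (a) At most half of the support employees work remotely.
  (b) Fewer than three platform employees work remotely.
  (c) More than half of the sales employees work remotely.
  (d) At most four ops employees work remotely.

4

(a) support: |A| = 9, |A ∩ B| = 4; needs |A ∩ B| ≤ |A ∖ B| — true.
(b) platform: |A| = 9, |A ∩ B| = 2; needs |A ∩ B| < 3 — true.
(c) sales: |A| = 8, |A ∩ B| = 5; needs |A ∩ B| > |A ∖ B| — true.
(d) ops: |A| = 6, |A ∩ B| = 4; needs |A ∩ B| ≤ 4 — true.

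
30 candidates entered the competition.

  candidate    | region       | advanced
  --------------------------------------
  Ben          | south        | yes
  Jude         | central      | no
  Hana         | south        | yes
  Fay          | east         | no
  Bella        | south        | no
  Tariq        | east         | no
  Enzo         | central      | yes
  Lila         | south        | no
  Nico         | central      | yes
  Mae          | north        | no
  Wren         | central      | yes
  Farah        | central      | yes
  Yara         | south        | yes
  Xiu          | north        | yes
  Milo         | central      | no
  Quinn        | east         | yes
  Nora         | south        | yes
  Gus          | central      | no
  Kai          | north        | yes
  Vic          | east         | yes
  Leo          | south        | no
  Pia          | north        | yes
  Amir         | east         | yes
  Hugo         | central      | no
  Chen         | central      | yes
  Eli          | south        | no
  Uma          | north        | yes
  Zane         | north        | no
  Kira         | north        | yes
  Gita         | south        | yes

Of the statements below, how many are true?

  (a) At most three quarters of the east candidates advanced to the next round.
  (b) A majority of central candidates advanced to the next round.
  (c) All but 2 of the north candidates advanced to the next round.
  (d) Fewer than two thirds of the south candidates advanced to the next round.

(a) east: |A| = 5, |A ∩ B| = 3; needs |A ∩ B| / |A| ≤ 3/4 — true.
(b) central: |A| = 9, |A ∩ B| = 5; needs |A ∩ B| > |A ∖ B| — true.
(c) north: |A| = 7, |A ∩ B| = 5; needs |A ∖ B| = 2 — true.
(d) south: |A| = 9, |A ∩ B| = 5; needs |A ∩ B| / |A| < 2/3 — true.

4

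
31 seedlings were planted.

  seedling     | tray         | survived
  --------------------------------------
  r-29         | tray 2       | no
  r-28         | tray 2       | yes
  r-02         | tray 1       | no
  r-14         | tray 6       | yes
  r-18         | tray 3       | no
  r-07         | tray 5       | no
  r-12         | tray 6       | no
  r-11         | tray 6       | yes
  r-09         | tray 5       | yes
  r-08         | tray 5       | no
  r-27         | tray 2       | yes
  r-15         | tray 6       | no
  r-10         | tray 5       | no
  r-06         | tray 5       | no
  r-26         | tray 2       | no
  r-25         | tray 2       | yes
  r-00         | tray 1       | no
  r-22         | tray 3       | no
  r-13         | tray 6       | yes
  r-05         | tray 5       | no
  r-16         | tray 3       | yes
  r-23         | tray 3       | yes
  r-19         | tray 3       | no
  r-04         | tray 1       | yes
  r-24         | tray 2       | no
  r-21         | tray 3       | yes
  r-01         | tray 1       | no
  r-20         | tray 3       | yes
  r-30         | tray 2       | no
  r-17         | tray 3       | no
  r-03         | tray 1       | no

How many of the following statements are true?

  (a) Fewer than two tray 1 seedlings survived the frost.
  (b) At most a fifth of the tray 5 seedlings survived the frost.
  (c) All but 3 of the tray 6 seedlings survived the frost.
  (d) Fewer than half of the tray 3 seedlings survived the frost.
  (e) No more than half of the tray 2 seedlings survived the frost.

3

(a) tray 1: |A| = 5, |A ∩ B| = 1; needs |A ∩ B| < 2 — true.
(b) tray 5: |A| = 6, |A ∩ B| = 1; needs |A ∩ B| / |A| ≤ 1/5 — true.
(c) tray 6: |A| = 5, |A ∩ B| = 3; needs |A ∖ B| = 3 — false.
(d) tray 3: |A| = 8, |A ∩ B| = 4; needs |A ∩ B| < |A ∖ B| — false.
(e) tray 2: |A| = 7, |A ∩ B| = 3; needs |A ∩ B| ≤ |A ∖ B| — true.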